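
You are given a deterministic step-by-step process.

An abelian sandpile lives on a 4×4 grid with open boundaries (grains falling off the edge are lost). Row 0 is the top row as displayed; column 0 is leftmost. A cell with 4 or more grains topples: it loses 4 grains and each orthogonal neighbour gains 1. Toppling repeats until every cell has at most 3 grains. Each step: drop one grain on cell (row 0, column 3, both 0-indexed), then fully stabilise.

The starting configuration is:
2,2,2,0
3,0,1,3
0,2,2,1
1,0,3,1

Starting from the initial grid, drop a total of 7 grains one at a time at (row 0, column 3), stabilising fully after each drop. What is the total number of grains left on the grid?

step 0: 2,2,2,0
3,0,1,3
0,2,2,1
1,0,3,1
step 1: 2,2,2,1
3,0,1,3
0,2,2,1
1,0,3,1
step 2: 2,2,2,2
3,0,1,3
0,2,2,1
1,0,3,1
step 3: 2,2,2,3
3,0,1,3
0,2,2,1
1,0,3,1
step 4: 2,2,3,1
3,0,2,0
0,2,2,2
1,0,3,1
step 5: 2,2,3,2
3,0,2,0
0,2,2,2
1,0,3,1
step 6: 2,2,3,3
3,0,2,0
0,2,2,2
1,0,3,1
step 7: 2,3,0,1
3,0,3,1
0,2,2,2
1,0,3,1

24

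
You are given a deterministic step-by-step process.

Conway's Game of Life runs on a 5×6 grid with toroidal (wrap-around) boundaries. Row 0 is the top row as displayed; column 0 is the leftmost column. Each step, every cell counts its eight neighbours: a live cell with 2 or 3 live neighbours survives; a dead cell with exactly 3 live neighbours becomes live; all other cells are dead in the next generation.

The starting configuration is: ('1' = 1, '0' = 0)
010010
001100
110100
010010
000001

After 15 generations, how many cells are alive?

[0] 010010
001100
110100
010010
000001
[1] 001110
100110
110110
011011
100011
[2] 111000
100000
000000
001000
100000
[3] 100001
100000
000000
000000
101000
[4] 100001
100001
000000
000000
110001
[5] 000010
100001
000000
100000
010001
[6] 000010
000001
100001
100000
100001
[7] 100010
100011
100001
010000
100001
[8] 010010
010010
010010
010000
110001
[9] 011010
111111
111000
011001
011001
[10] 000000
000010
000000
000101
000011
[11] 000011
000000
000010
000001
000011
[12] 000011
000011
000000
000001
100000
[13] 100010
000011
000011
000000
100010
[14] 100110
100100
000011
000010
000000
[15] 000111
100100
000111
000011
000111

13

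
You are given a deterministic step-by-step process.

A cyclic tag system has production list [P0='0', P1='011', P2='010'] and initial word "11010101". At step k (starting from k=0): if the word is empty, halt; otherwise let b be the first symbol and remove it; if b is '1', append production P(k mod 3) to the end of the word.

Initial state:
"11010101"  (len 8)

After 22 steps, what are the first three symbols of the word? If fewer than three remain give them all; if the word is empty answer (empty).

010

[0] "11010101"  (len 8)
[1] "10101010"  (len 8)
[2] "0101010011"  (len 10)
[3] "101010011"  (len 9)
[4] "010100110"  (len 9)
[5] "10100110"  (len 8)
[6] "0100110010"  (len 10)
[7] "100110010"  (len 9)
[8] "00110010011"  (len 11)
[9] "0110010011"  (len 10)
[10] "110010011"  (len 9)
[11] "10010011011"  (len 11)
[12] "0010011011010"  (len 13)
[13] "010011011010"  (len 12)
[14] "10011011010"  (len 11)
[15] "0011011010010"  (len 13)
[16] "011011010010"  (len 12)
[17] "11011010010"  (len 11)
[18] "1011010010010"  (len 13)
[19] "0110100100100"  (len 13)
[20] "110100100100"  (len 12)
[21] "10100100100010"  (len 14)
[22] "01001001000100"  (len 14)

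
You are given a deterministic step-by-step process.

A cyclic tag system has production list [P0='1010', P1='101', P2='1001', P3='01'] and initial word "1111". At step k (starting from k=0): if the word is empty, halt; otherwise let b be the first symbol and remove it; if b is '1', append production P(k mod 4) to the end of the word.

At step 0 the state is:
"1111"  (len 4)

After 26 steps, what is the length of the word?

32

k=0  "1111"  (len 4)
k=1  "1111010"  (len 7)
k=2  "111010101"  (len 9)
k=3  "110101011001"  (len 12)
k=4  "1010101100101"  (len 13)
k=5  "0101011001011010"  (len 16)
k=6  "101011001011010"  (len 15)
k=7  "010110010110101001"  (len 18)
k=8  "10110010110101001"  (len 17)
k=9  "01100101101010011010"  (len 20)
k=10  "1100101101010011010"  (len 19)
k=11  "1001011010100110101001"  (len 22)
k=12  "00101101010011010100101"  (len 23)
k=13  "0101101010011010100101"  (len 22)
k=14  "101101010011010100101"  (len 21)
k=15  "011010100110101001011001"  (len 24)
k=16  "11010100110101001011001"  (len 23)
k=17  "10101001101010010110011010"  (len 26)
k=18  "0101001101010010110011010101"  (len 28)
k=19  "101001101010010110011010101"  (len 27)
k=20  "0100110101001011001101010101"  (len 28)
k=21  "100110101001011001101010101"  (len 27)
k=22  "00110101001011001101010101101"  (len 29)
k=23  "0110101001011001101010101101"  (len 28)
k=24  "110101001011001101010101101"  (len 27)
k=25  "101010010110011010101011011010"  (len 30)
k=26  "01010010110011010101011011010101"  (len 32)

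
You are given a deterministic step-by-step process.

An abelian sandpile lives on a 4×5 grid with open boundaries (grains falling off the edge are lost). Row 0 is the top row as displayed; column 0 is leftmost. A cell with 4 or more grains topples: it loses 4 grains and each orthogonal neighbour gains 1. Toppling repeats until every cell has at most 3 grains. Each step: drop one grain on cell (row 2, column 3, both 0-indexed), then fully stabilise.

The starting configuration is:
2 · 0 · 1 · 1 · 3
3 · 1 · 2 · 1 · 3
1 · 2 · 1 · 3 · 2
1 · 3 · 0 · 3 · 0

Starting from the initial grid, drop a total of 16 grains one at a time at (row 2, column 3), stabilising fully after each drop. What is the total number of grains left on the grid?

0) 2 · 0 · 1 · 1 · 3
3 · 1 · 2 · 1 · 3
1 · 2 · 1 · 3 · 2
1 · 3 · 0 · 3 · 0
1) 2 · 0 · 1 · 1 · 3
3 · 1 · 2 · 2 · 3
1 · 2 · 2 · 1 · 3
1 · 3 · 1 · 0 · 1
2) 2 · 0 · 1 · 1 · 3
3 · 1 · 2 · 2 · 3
1 · 2 · 2 · 2 · 3
1 · 3 · 1 · 0 · 1
3) 2 · 0 · 1 · 1 · 3
3 · 1 · 2 · 2 · 3
1 · 2 · 2 · 3 · 3
1 · 3 · 1 · 0 · 1
4) 2 · 0 · 1 · 3 · 0
3 · 1 · 3 · 0 · 2
1 · 2 · 3 · 2 · 1
1 · 3 · 1 · 1 · 2
5) 2 · 0 · 1 · 3 · 0
3 · 1 · 3 · 0 · 2
1 · 2 · 3 · 3 · 1
1 · 3 · 1 · 1 · 2
6) 2 · 0 · 2 · 3 · 0
3 · 2 · 0 · 2 · 2
1 · 3 · 1 · 1 · 2
1 · 3 · 2 · 2 · 2
7) 2 · 0 · 2 · 3 · 0
3 · 2 · 0 · 2 · 2
1 · 3 · 1 · 2 · 2
1 · 3 · 2 · 2 · 2
8) 2 · 0 · 2 · 3 · 0
3 · 2 · 0 · 2 · 2
1 · 3 · 1 · 3 · 2
1 · 3 · 2 · 2 · 2
9) 2 · 0 · 2 · 3 · 0
3 · 2 · 0 · 3 · 2
1 · 3 · 2 · 0 · 3
1 · 3 · 2 · 3 · 2
10) 2 · 0 · 2 · 3 · 0
3 · 2 · 0 · 3 · 2
1 · 3 · 2 · 1 · 3
1 · 3 · 2 · 3 · 2
11) 2 · 0 · 2 · 3 · 0
3 · 2 · 0 · 3 · 2
1 · 3 · 2 · 2 · 3
1 · 3 · 2 · 3 · 2
12) 2 · 0 · 2 · 3 · 0
3 · 2 · 0 · 3 · 2
1 · 3 · 2 · 3 · 3
1 · 3 · 2 · 3 · 2
13) 2 · 0 · 3 · 0 · 2
3 · 2 · 1 · 2 · 0
1 · 3 · 3 · 3 · 2
1 · 3 · 3 · 1 · 0
14) 2 · 0 · 3 · 0 · 2
3 · 3 · 2 · 3 · 0
2 · 1 · 2 · 1 · 3
2 · 1 · 1 · 3 · 0
15) 2 · 0 · 3 · 0 · 2
3 · 3 · 2 · 3 · 0
2 · 1 · 2 · 2 · 3
2 · 1 · 1 · 3 · 0
16) 2 · 0 · 3 · 0 · 2
3 · 3 · 2 · 3 · 0
2 · 1 · 2 · 3 · 3
2 · 1 · 1 · 3 · 0

36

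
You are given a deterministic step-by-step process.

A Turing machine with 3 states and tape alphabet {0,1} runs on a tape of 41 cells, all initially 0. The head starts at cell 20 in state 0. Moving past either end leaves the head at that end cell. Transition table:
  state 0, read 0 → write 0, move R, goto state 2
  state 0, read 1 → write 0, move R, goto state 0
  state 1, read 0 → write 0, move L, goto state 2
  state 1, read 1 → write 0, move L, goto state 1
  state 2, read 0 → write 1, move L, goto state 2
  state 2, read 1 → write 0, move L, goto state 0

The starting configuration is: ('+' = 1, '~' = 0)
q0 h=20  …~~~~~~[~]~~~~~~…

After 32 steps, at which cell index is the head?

0

t=0: q0 h=20  …~~~~~~[~]~~~~~~…
t=1: q2 h=21  …~~~~~~[~]~~~~~~…
t=2: q2 h=20  …~~~~~~[~]+~~~~~…
t=3: q2 h=19  …~~~~~~[~]++~~~~…
t=4: q2 h=18  …~~~~~~[~]+++~~~…
t=5: q2 h=17  …~~~~~~[~]++++~~…
t=6: q2 h=16  …~~~~~~[~]+++++~…
t=7: q2 h=15  …~~~~~~[~]++++++…
t=8: q2 h=14  …~~~~~~[~]++++++…
t=9: q2 h=13  …~~~~~~[~]++++++…
t=10: q2 h=12  …~~~~~~[~]++++++…
t=11: q2 h=11  …~~~~~~[~]++++++…
t=12: q2 h=10  …~~~~~~[~]++++++…
t=13: q2 h= 9  …~~~~~~[~]++++++…
t=14: q2 h= 8  …~~~~~~[~]++++++…
t=15: q2 h= 7  …~~~~~~[~]++++++…
t=16: q2 h= 6  |~~~~~~[~]++++++…
t=17: q2 h= 5  |~~~~~[~]++++++…
t=18: q2 h= 4  |~~~~[~]++++++…
t=19: q2 h= 3  |~~~[~]++++++…
t=20: q2 h= 2  |~~[~]++++++…
t=21: q2 h= 1  |~[~]++++++…
t=22: q2 h= 0  |[~]++++++…
t=23: q2 h= 0  |[+]++++++…
t=24: q0 h= 0  |[~]++++++…
t=25: q2 h= 1  |~[+]++++++…
t=26: q0 h= 0  |[~]~+++++…
t=27: q2 h= 1  |~[~]++++++…
t=28: q2 h= 0  |[~]++++++…
t=29: q2 h= 0  |[+]++++++…
t=30: q0 h= 0  |[~]++++++…
t=31: q2 h= 1  |~[+]++++++…
t=32: q0 h= 0  |[~]~+++++…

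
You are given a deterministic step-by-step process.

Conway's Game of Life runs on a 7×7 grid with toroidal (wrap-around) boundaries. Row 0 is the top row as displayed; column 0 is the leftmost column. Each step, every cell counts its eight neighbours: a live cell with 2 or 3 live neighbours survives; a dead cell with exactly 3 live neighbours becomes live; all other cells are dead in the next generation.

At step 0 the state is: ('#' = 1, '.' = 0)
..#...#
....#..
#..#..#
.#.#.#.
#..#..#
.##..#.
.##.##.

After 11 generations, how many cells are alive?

9

step 0: ..#...#
....#..
#..#..#
.#.#.#.
#..#..#
.##..#.
.##.##.
step 1: .##.#..
#..#.##
#.##.##
.#.#.#.
#..#.##
.....#.
#...###
step 2: .##....
.......
...#...
.#.#...
#.#..#.
.......
##.##.#
step 3: .###...
..#....
..#....
.#.##..
.##....
..####.
##.#...
step 4: #..#...
.......
.##....
.#.#...
.#...#.
#...#..
#......
step 5: .......
.##....
.##....
##.....
###.#..
##....#
##....#
step 6: ..#....
.##....
.......
...#...
..#....
.....#.
.#....#
step 7: #.#....
.##....
..#....
.......
.......
.......
.......
step 8: ..#....
..##...
.##....
.......
.......
.......
.......
step 9: ..##...
...#...
.###...
.......
.......
.......
.......
step 10: ..##...
.#..#..
..##...
..#....
.......
.......
.......
step 11: ..##...
.#..#..
.###...
..##...
.......
.......
.......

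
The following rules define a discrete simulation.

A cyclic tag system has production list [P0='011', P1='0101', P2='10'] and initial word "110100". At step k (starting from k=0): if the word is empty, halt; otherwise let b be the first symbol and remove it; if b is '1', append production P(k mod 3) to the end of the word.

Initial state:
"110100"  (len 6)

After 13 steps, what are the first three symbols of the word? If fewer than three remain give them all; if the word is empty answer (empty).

011

t=0: "110100"  (len 6)
t=1: "10100011"  (len 8)
t=2: "01000110101"  (len 11)
t=3: "1000110101"  (len 10)
t=4: "000110101011"  (len 12)
t=5: "00110101011"  (len 11)
t=6: "0110101011"  (len 10)
t=7: "110101011"  (len 9)
t=8: "101010110101"  (len 12)
t=9: "0101011010110"  (len 13)
t=10: "101011010110"  (len 12)
t=11: "010110101100101"  (len 15)
t=12: "10110101100101"  (len 14)
t=13: "0110101100101011"  (len 16)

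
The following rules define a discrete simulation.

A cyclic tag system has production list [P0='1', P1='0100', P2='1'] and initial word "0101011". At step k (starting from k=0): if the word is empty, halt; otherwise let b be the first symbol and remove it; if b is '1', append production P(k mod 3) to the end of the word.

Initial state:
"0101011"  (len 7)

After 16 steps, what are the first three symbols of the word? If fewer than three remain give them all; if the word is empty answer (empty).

101

t=0: "0101011"  (len 7)
t=1: "101011"  (len 6)
t=2: "010110100"  (len 9)
t=3: "10110100"  (len 8)
t=4: "01101001"  (len 8)
t=5: "1101001"  (len 7)
t=6: "1010011"  (len 7)
t=7: "0100111"  (len 7)
t=8: "100111"  (len 6)
t=9: "001111"  (len 6)
t=10: "01111"  (len 5)
t=11: "1111"  (len 4)
t=12: "1111"  (len 4)
t=13: "1111"  (len 4)
t=14: "1110100"  (len 7)
t=15: "1101001"  (len 7)
t=16: "1010011"  (len 7)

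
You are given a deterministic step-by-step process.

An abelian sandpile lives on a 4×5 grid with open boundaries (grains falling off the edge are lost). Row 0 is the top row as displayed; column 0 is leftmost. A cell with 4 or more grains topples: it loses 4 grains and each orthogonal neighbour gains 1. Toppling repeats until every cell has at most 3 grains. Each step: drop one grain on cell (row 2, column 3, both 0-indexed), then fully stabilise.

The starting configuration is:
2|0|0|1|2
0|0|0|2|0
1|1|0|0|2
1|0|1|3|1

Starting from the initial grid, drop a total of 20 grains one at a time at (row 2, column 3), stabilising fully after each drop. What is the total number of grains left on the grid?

k=0  2|0|0|1|2
0|0|0|2|0
1|1|0|0|2
1|0|1|3|1
k=1  2|0|0|1|2
0|0|0|2|0
1|1|0|1|2
1|0|1|3|1
k=2  2|0|0|1|2
0|0|0|2|0
1|1|0|2|2
1|0|1|3|1
k=3  2|0|0|1|2
0|0|0|2|0
1|1|0|3|2
1|0|1|3|1
k=4  2|0|0|1|2
0|0|0|3|0
1|1|1|1|3
1|0|2|0|2
k=5  2|0|0|1|2
0|0|0|3|0
1|1|1|2|3
1|0|2|0|2
k=6  2|0|0|1|2
0|0|0|3|0
1|1|1|3|3
1|0|2|0|2
k=7  2|0|0|2|2
0|0|1|0|2
1|1|2|2|0
1|0|2|1|3
k=8  2|0|0|2|2
0|0|1|0|2
1|1|2|3|0
1|0|2|1|3
k=9  2|0|0|2|2
0|0|1|1|2
1|1|3|0|1
1|0|2|2|3
k=10  2|0|0|2|2
0|0|1|1|2
1|1|3|1|1
1|0|2|2|3
k=11  2|0|0|2|2
0|0|1|1|2
1|1|3|2|1
1|0|2|2|3
k=12  2|0|0|2|2
0|0|1|1|2
1|1|3|3|1
1|0|2|2|3
k=13  2|0|0|2|2
0|0|2|2|2
1|2|0|1|2
1|0|3|3|3
k=14  2|0|0|2|2
0|0|2|2|2
1|2|0|2|2
1|0|3|3|3
k=15  2|0|0|2|2
0|0|2|2|2
1|2|0|3|2
1|0|3|3|3
k=16  2|0|0|2|2
0|0|2|3|3
1|2|2|2|0
1|1|0|2|1
k=17  2|0|0|2|2
0|0|2|3|3
1|2|2|3|0
1|1|0|2|1
k=18  2|0|0|3|3
0|0|3|1|0
1|2|3|1|2
1|1|0|3|1
k=19  2|0|0|3|3
0|0|3|1|0
1|2|3|2|2
1|1|0|3|1
k=20  2|0|0|3|3
0|0|3|1|0
1|2|3|3|2
1|1|0|3|1

29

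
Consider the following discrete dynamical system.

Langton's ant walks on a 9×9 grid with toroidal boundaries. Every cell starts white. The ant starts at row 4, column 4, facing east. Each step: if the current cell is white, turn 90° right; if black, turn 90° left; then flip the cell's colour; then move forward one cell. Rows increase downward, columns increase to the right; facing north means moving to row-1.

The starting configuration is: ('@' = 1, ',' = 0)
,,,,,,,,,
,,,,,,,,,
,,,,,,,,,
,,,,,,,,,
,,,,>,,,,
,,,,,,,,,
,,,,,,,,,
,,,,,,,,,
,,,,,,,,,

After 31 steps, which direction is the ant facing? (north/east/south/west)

north

k=0  ,,,,,,,,,
,,,,,,,,,
,,,,,,,,,
,,,,,,,,,
,,,,>,,,,
,,,,,,,,,
,,,,,,,,,
,,,,,,,,,
,,,,,,,,,
k=1  ,,,,,,,,,
,,,,,,,,,
,,,,,,,,,
,,,,,,,,,
,,,,@,,,,
,,,,v,,,,
,,,,,,,,,
,,,,,,,,,
,,,,,,,,,
k=2  ,,,,,,,,,
,,,,,,,,,
,,,,,,,,,
,,,,,,,,,
,,,,@,,,,
,,,<@,,,,
,,,,,,,,,
,,,,,,,,,
,,,,,,,,,
k=3  ,,,,,,,,,
,,,,,,,,,
,,,,,,,,,
,,,,,,,,,
,,,^@,,,,
,,,@@,,,,
,,,,,,,,,
,,,,,,,,,
,,,,,,,,,
k=4  ,,,,,,,,,
,,,,,,,,,
,,,,,,,,,
,,,,,,,,,
,,,@>,,,,
,,,@@,,,,
,,,,,,,,,
,,,,,,,,,
,,,,,,,,,
k=5  ,,,,,,,,,
,,,,,,,,,
,,,,,,,,,
,,,,^,,,,
,,,@,,,,,
,,,@@,,,,
,,,,,,,,,
,,,,,,,,,
,,,,,,,,,
k=6  ,,,,,,,,,
,,,,,,,,,
,,,,,,,,,
,,,,@>,,,
,,,@,,,,,
,,,@@,,,,
,,,,,,,,,
,,,,,,,,,
,,,,,,,,,
k=7  ,,,,,,,,,
,,,,,,,,,
,,,,,,,,,
,,,,@@,,,
,,,@,v,,,
,,,@@,,,,
,,,,,,,,,
,,,,,,,,,
,,,,,,,,,
k=8  ,,,,,,,,,
,,,,,,,,,
,,,,,,,,,
,,,,@@,,,
,,,@<@,,,
,,,@@,,,,
,,,,,,,,,
,,,,,,,,,
,,,,,,,,,
k=9  ,,,,,,,,,
,,,,,,,,,
,,,,,,,,,
,,,,^@,,,
,,,@@@,,,
,,,@@,,,,
,,,,,,,,,
,,,,,,,,,
,,,,,,,,,
k=10  ,,,,,,,,,
,,,,,,,,,
,,,,,,,,,
,,,<,@,,,
,,,@@@,,,
,,,@@,,,,
,,,,,,,,,
,,,,,,,,,
,,,,,,,,,
k=11  ,,,,,,,,,
,,,,,,,,,
,,,^,,,,,
,,,@,@,,,
,,,@@@,,,
,,,@@,,,,
,,,,,,,,,
,,,,,,,,,
,,,,,,,,,
k=12  ,,,,,,,,,
,,,,,,,,,
,,,@>,,,,
,,,@,@,,,
,,,@@@,,,
,,,@@,,,,
,,,,,,,,,
,,,,,,,,,
,,,,,,,,,
k=13  ,,,,,,,,,
,,,,,,,,,
,,,@@,,,,
,,,@v@,,,
,,,@@@,,,
,,,@@,,,,
,,,,,,,,,
,,,,,,,,,
,,,,,,,,,
k=14  ,,,,,,,,,
,,,,,,,,,
,,,@@,,,,
,,,<@@,,,
,,,@@@,,,
,,,@@,,,,
,,,,,,,,,
,,,,,,,,,
,,,,,,,,,
k=15  ,,,,,,,,,
,,,,,,,,,
,,,@@,,,,
,,,,@@,,,
,,,v@@,,,
,,,@@,,,,
,,,,,,,,,
,,,,,,,,,
,,,,,,,,,
k=16  ,,,,,,,,,
,,,,,,,,,
,,,@@,,,,
,,,,@@,,,
,,,,>@,,,
,,,@@,,,,
,,,,,,,,,
,,,,,,,,,
,,,,,,,,,
k=17  ,,,,,,,,,
,,,,,,,,,
,,,@@,,,,
,,,,^@,,,
,,,,,@,,,
,,,@@,,,,
,,,,,,,,,
,,,,,,,,,
,,,,,,,,,
k=18  ,,,,,,,,,
,,,,,,,,,
,,,@@,,,,
,,,<,@,,,
,,,,,@,,,
,,,@@,,,,
,,,,,,,,,
,,,,,,,,,
,,,,,,,,,
k=19  ,,,,,,,,,
,,,,,,,,,
,,,^@,,,,
,,,@,@,,,
,,,,,@,,,
,,,@@,,,,
,,,,,,,,,
,,,,,,,,,
,,,,,,,,,
k=20  ,,,,,,,,,
,,,,,,,,,
,,<,@,,,,
,,,@,@,,,
,,,,,@,,,
,,,@@,,,,
,,,,,,,,,
,,,,,,,,,
,,,,,,,,,
k=21  ,,,,,,,,,
,,^,,,,,,
,,@,@,,,,
,,,@,@,,,
,,,,,@,,,
,,,@@,,,,
,,,,,,,,,
,,,,,,,,,
,,,,,,,,,
k=22  ,,,,,,,,,
,,@>,,,,,
,,@,@,,,,
,,,@,@,,,
,,,,,@,,,
,,,@@,,,,
,,,,,,,,,
,,,,,,,,,
,,,,,,,,,
k=23  ,,,,,,,,,
,,@@,,,,,
,,@v@,,,,
,,,@,@,,,
,,,,,@,,,
,,,@@,,,,
,,,,,,,,,
,,,,,,,,,
,,,,,,,,,
k=24  ,,,,,,,,,
,,@@,,,,,
,,<@@,,,,
,,,@,@,,,
,,,,,@,,,
,,,@@,,,,
,,,,,,,,,
,,,,,,,,,
,,,,,,,,,
k=25  ,,,,,,,,,
,,@@,,,,,
,,,@@,,,,
,,v@,@,,,
,,,,,@,,,
,,,@@,,,,
,,,,,,,,,
,,,,,,,,,
,,,,,,,,,
k=26  ,,,,,,,,,
,,@@,,,,,
,,,@@,,,,
,<@@,@,,,
,,,,,@,,,
,,,@@,,,,
,,,,,,,,,
,,,,,,,,,
,,,,,,,,,
k=27  ,,,,,,,,,
,,@@,,,,,
,^,@@,,,,
,@@@,@,,,
,,,,,@,,,
,,,@@,,,,
,,,,,,,,,
,,,,,,,,,
,,,,,,,,,
k=28  ,,,,,,,,,
,,@@,,,,,
,@>@@,,,,
,@@@,@,,,
,,,,,@,,,
,,,@@,,,,
,,,,,,,,,
,,,,,,,,,
,,,,,,,,,
k=29  ,,,,,,,,,
,,@@,,,,,
,@@@@,,,,
,@v@,@,,,
,,,,,@,,,
,,,@@,,,,
,,,,,,,,,
,,,,,,,,,
,,,,,,,,,
k=30  ,,,,,,,,,
,,@@,,,,,
,@@@@,,,,
,@,>,@,,,
,,,,,@,,,
,,,@@,,,,
,,,,,,,,,
,,,,,,,,,
,,,,,,,,,
k=31  ,,,,,,,,,
,,@@,,,,,
,@@^@,,,,
,@,,,@,,,
,,,,,@,,,
,,,@@,,,,
,,,,,,,,,
,,,,,,,,,
,,,,,,,,,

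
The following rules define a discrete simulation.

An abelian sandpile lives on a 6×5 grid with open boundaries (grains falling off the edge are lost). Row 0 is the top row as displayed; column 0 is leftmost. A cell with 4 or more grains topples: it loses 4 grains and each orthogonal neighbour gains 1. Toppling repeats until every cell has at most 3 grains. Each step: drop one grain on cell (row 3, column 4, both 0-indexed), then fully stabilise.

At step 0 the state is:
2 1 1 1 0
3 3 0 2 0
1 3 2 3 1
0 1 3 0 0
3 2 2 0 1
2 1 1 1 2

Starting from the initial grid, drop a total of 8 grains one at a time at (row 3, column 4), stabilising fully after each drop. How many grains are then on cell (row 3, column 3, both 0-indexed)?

t=0: 2 1 1 1 0
3 3 0 2 0
1 3 2 3 1
0 1 3 0 0
3 2 2 0 1
2 1 1 1 2
t=1: 2 1 1 1 0
3 3 0 2 0
1 3 2 3 1
0 1 3 0 1
3 2 2 0 1
2 1 1 1 2
t=2: 2 1 1 1 0
3 3 0 2 0
1 3 2 3 1
0 1 3 0 2
3 2 2 0 1
2 1 1 1 2
t=3: 2 1 1 1 0
3 3 0 2 0
1 3 2 3 1
0 1 3 0 3
3 2 2 0 1
2 1 1 1 2
t=4: 2 1 1 1 0
3 3 0 2 0
1 3 2 3 2
0 1 3 1 0
3 2 2 0 2
2 1 1 1 2
t=5: 2 1 1 1 0
3 3 0 2 0
1 3 2 3 2
0 1 3 1 1
3 2 2 0 2
2 1 1 1 2
t=6: 2 1 1 1 0
3 3 0 2 0
1 3 2 3 2
0 1 3 1 2
3 2 2 0 2
2 1 1 1 2
t=7: 2 1 1 1 0
3 3 0 2 0
1 3 2 3 2
0 1 3 1 3
3 2 2 0 2
2 1 1 1 2
t=8: 2 1 1 1 0
3 3 0 2 0
1 3 2 3 3
0 1 3 2 0
3 2 2 0 3
2 1 1 1 2

2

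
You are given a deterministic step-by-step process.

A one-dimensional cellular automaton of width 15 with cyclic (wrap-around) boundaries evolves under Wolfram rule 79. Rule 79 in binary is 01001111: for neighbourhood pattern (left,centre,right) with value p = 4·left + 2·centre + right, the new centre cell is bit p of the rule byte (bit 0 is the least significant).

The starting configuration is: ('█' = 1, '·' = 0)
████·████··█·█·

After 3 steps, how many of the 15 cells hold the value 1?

t=0: ████·████··█·█·
t=1: █··█·█··█·██·█·
t=2: █·██·█·██·██·█·
t=3: █·██·█·██·██·█·

9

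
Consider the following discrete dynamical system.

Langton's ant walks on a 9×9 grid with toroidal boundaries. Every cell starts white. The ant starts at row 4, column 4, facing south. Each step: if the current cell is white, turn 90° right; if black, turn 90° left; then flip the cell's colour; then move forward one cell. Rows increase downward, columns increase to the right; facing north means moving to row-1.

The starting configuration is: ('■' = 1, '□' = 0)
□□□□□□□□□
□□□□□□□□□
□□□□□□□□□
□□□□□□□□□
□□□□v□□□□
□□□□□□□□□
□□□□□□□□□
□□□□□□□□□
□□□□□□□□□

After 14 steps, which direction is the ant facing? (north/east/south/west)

north

0) □□□□□□□□□
□□□□□□□□□
□□□□□□□□□
□□□□□□□□□
□□□□v□□□□
□□□□□□□□□
□□□□□□□□□
□□□□□□□□□
□□□□□□□□□
1) □□□□□□□□□
□□□□□□□□□
□□□□□□□□□
□□□□□□□□□
□□□<■□□□□
□□□□□□□□□
□□□□□□□□□
□□□□□□□□□
□□□□□□□□□
2) □□□□□□□□□
□□□□□□□□□
□□□□□□□□□
□□□^□□□□□
□□□■■□□□□
□□□□□□□□□
□□□□□□□□□
□□□□□□□□□
□□□□□□□□□
3) □□□□□□□□□
□□□□□□□□□
□□□□□□□□□
□□□■>□□□□
□□□■■□□□□
□□□□□□□□□
□□□□□□□□□
□□□□□□□□□
□□□□□□□□□
4) □□□□□□□□□
□□□□□□□□□
□□□□□□□□□
□□□■■□□□□
□□□■v□□□□
□□□□□□□□□
□□□□□□□□□
□□□□□□□□□
□□□□□□□□□
5) □□□□□□□□□
□□□□□□□□□
□□□□□□□□□
□□□■■□□□□
□□□■□>□□□
□□□□□□□□□
□□□□□□□□□
□□□□□□□□□
□□□□□□□□□
6) □□□□□□□□□
□□□□□□□□□
□□□□□□□□□
□□□■■□□□□
□□□■□■□□□
□□□□□v□□□
□□□□□□□□□
□□□□□□□□□
□□□□□□□□□
7) □□□□□□□□□
□□□□□□□□□
□□□□□□□□□
□□□■■□□□□
□□□■□■□□□
□□□□<■□□□
□□□□□□□□□
□□□□□□□□□
□□□□□□□□□
8) □□□□□□□□□
□□□□□□□□□
□□□□□□□□□
□□□■■□□□□
□□□■^■□□□
□□□□■■□□□
□□□□□□□□□
□□□□□□□□□
□□□□□□□□□
9) □□□□□□□□□
□□□□□□□□□
□□□□□□□□□
□□□■■□□□□
□□□■■>□□□
□□□□■■□□□
□□□□□□□□□
□□□□□□□□□
□□□□□□□□□
10) □□□□□□□□□
□□□□□□□□□
□□□□□□□□□
□□□■■^□□□
□□□■■□□□□
□□□□■■□□□
□□□□□□□□□
□□□□□□□□□
□□□□□□□□□
11) □□□□□□□□□
□□□□□□□□□
□□□□□□□□□
□□□■■■>□□
□□□■■□□□□
□□□□■■□□□
□□□□□□□□□
□□□□□□□□□
□□□□□□□□□
12) □□□□□□□□□
□□□□□□□□□
□□□□□□□□□
□□□■■■■□□
□□□■■□v□□
□□□□■■□□□
□□□□□□□□□
□□□□□□□□□
□□□□□□□□□
13) □□□□□□□□□
□□□□□□□□□
□□□□□□□□□
□□□■■■■□□
□□□■■<■□□
□□□□■■□□□
□□□□□□□□□
□□□□□□□□□
□□□□□□□□□
14) □□□□□□□□□
□□□□□□□□□
□□□□□□□□□
□□□■■^■□□
□□□■■■■□□
□□□□■■□□□
□□□□□□□□□
□□□□□□□□□
□□□□□□□□□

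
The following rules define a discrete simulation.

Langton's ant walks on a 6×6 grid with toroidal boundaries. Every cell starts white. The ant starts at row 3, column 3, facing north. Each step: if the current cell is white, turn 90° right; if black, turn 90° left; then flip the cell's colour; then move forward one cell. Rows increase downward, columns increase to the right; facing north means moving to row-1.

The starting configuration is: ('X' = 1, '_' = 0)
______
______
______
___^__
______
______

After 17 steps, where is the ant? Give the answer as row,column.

0) ______
______
______
___^__
______
______
1) ______
______
______
___X>_
______
______
2) ______
______
______
___XX_
____v_
______
3) ______
______
______
___XX_
___<X_
______
4) ______
______
______
___^X_
___XX_
______
5) ______
______
______
__<_X_
___XX_
______
6) ______
______
__^___
__X_X_
___XX_
______
7) ______
______
__X>__
__X_X_
___XX_
______
8) ______
______
__XX__
__XvX_
___XX_
______
9) ______
______
__XX__
__<XX_
___XX_
______
10) ______
______
__XX__
___XX_
__vXX_
______
11) ______
______
__XX__
___XX_
_<XXX_
______
12) ______
______
__XX__
_^_XX_
_XXXX_
______
13) ______
______
__XX__
_X>XX_
_XXXX_
______
14) ______
______
__XX__
_XXXX_
_XvXX_
______
15) ______
______
__XX__
_XXXX_
_X_>X_
______
16) ______
______
__XX__
_XX^X_
_X__X_
______
17) ______
______
__XX__
_X<_X_
_X__X_
______

3,2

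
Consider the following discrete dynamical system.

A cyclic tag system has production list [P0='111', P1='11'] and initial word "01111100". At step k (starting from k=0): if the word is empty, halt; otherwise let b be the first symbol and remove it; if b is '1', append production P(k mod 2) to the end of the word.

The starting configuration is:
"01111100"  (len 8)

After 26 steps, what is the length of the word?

39

0) "01111100"  (len 8)
1) "1111100"  (len 7)
2) "11110011"  (len 8)
3) "1110011111"  (len 10)
4) "11001111111"  (len 11)
5) "1001111111111"  (len 13)
6) "00111111111111"  (len 14)
7) "0111111111111"  (len 13)
8) "111111111111"  (len 12)
9) "11111111111111"  (len 14)
10) "111111111111111"  (len 15)
11) "11111111111111111"  (len 17)
12) "111111111111111111"  (len 18)
13) "11111111111111111111"  (len 20)
14) "111111111111111111111"  (len 21)
15) "11111111111111111111111"  (len 23)
16) "111111111111111111111111"  (len 24)
17) "11111111111111111111111111"  (len 26)
18) "111111111111111111111111111"  (len 27)
19) "11111111111111111111111111111"  (len 29)
20) "111111111111111111111111111111"  (len 30)
21) "11111111111111111111111111111111"  (len 32)
22) "111111111111111111111111111111111"  (len 33)
23) "11111111111111111111111111111111111"  (len 35)
24) "111111111111111111111111111111111111"  (len 36)
25) "11111111111111111111111111111111111111"  (len 38)
26) "111111111111111111111111111111111111111"  (len 39)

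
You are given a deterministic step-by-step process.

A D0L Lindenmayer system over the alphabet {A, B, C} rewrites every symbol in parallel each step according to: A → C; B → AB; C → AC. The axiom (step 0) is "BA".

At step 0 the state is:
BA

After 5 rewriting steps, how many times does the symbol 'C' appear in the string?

12

step 0: BA
step 1: ABC
step 2: CABAC
step 3: ACCABCAC
step 4: CACACCABACCAC
step 5: ACCACCACACCABCACACCAC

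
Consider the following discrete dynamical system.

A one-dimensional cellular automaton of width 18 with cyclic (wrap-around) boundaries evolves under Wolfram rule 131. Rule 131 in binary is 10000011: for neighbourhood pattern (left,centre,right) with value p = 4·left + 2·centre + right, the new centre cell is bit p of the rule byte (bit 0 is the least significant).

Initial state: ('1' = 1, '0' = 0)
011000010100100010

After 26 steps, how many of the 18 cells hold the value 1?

8

[0] 011000010100100010
[1] 100011100001001100
[2] 001101001110010001
[3] 010000010100100110
[4] 100111100001001000
[5] 001011001110010011
[6] 010000010100100100
[7] 100111100001001001
[8] 001011001110010010
[9] 110000010100100100
[10] 000111100001001001
[11] 011011001110010010
[12] 100000010100100100
[13] 001111100001001001
[14] 010111001110010010
[15] 100010010100100100
[16] 001100100001001001
[17] 010001001110010010
[18] 100110010100100100
[19] 001000100001001001
[20] 010011001110010010
[21] 100100010100100100
[22] 001001100001001001
[23] 010010001110010010
[24] 100100110100100100
[25] 001001000001001001
[26] 010010011110010010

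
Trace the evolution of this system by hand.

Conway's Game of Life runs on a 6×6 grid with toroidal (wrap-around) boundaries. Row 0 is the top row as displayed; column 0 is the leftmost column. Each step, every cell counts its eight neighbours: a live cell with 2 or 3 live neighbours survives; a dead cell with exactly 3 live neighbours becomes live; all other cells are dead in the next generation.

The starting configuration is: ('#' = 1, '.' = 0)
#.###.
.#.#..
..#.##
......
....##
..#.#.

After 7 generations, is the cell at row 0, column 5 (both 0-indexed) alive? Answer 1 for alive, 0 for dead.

0) #.###.
.#.#..
..#.##
......
....##
..#.#.
1) ....##
##....
..###.
...#..
...###
.##...
2) ..#..#
###...
.####.
.....#
...##.
#.#...
3) ..##.#
#...##
...###
.....#
...###
.##.##
4) ..#...
#.#...
...#..
#.....
..##..
.#....
5) ..#...
.###..
.#....
..##..
.##...
.#.#..
6) ......
.#.#..
.#....
...#..
.#....
.#.#..
7) ......
..#...
......
..#...
......
..#...

0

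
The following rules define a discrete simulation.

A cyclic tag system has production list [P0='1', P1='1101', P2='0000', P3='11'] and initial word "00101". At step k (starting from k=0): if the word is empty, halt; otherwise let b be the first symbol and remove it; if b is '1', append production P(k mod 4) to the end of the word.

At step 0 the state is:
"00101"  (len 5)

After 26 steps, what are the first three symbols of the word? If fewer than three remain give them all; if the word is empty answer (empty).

t=0: "00101"  (len 5)
t=1: "0101"  (len 4)
t=2: "101"  (len 3)
t=3: "010000"  (len 6)
t=4: "10000"  (len 5)
t=5: "00001"  (len 5)
t=6: "0001"  (len 4)
t=7: "001"  (len 3)
t=8: "01"  (len 2)
t=9: "1"  (len 1)
t=10: "1101"  (len 4)
t=11: "1010000"  (len 7)
t=12: "01000011"  (len 8)
t=13: "1000011"  (len 7)
t=14: "0000111101"  (len 10)
t=15: "000111101"  (len 9)
t=16: "00111101"  (len 8)
t=17: "0111101"  (len 7)
t=18: "111101"  (len 6)
t=19: "111010000"  (len 9)
t=20: "1101000011"  (len 10)
t=21: "1010000111"  (len 10)
t=22: "0100001111101"  (len 13)
t=23: "100001111101"  (len 12)
t=24: "0000111110111"  (len 13)
t=25: "000111110111"  (len 12)
t=26: "00111110111"  (len 11)

001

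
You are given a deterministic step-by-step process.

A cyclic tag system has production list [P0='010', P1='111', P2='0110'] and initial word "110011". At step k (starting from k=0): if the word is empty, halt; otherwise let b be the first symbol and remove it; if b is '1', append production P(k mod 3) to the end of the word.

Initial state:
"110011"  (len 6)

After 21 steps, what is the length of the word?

35

t=0: "110011"  (len 6)
t=1: "10011010"  (len 8)
t=2: "0011010111"  (len 10)
t=3: "011010111"  (len 9)
t=4: "11010111"  (len 8)
t=5: "1010111111"  (len 10)
t=6: "0101111110110"  (len 13)
t=7: "101111110110"  (len 12)
t=8: "01111110110111"  (len 14)
t=9: "1111110110111"  (len 13)
t=10: "111110110111010"  (len 15)
t=11: "11110110111010111"  (len 17)
t=12: "11101101110101110110"  (len 20)
t=13: "1101101110101110110010"  (len 22)
t=14: "101101110101110110010111"  (len 24)
t=15: "011011101011101100101110110"  (len 27)
t=16: "11011101011101100101110110"  (len 26)
t=17: "1011101011101100101110110111"  (len 28)
t=18: "0111010111011001011101101110110"  (len 31)
t=19: "111010111011001011101101110110"  (len 30)
t=20: "11010111011001011101101110110111"  (len 32)
t=21: "10101110110010111011011101101110110"  (len 35)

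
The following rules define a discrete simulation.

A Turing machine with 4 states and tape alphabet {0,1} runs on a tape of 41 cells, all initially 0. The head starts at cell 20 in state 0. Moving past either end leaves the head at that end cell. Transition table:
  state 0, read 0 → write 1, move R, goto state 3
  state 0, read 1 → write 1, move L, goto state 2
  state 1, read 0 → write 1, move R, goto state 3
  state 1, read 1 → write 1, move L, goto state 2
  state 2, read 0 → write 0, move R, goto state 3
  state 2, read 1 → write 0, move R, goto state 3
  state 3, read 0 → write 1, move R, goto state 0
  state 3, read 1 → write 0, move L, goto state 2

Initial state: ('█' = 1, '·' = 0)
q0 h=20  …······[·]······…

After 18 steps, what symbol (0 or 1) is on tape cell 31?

0) q0 h=20  …······[·]······…
1) q3 h=21  …·····█[·]······…
2) q0 h=22  …····██[·]······…
3) q3 h=23  …···███[·]······…
4) q0 h=24  …··████[·]······…
5) q3 h=25  …·█████[·]······…
6) q0 h=26  …██████[·]······…
7) q3 h=27  …██████[·]······…
8) q0 h=28  …██████[·]······…
9) q3 h=29  …██████[·]······…
10) q0 h=30  …██████[·]······…
11) q3 h=31  …██████[·]······…
12) q0 h=32  …██████[·]······…
13) q3 h=33  …██████[·]······…
14) q0 h=34  …██████[·]······|
15) q3 h=35  …██████[·]·····|
16) q0 h=36  …██████[·]····|
17) q3 h=37  …██████[·]···|
18) q0 h=38  …██████[·]··|

1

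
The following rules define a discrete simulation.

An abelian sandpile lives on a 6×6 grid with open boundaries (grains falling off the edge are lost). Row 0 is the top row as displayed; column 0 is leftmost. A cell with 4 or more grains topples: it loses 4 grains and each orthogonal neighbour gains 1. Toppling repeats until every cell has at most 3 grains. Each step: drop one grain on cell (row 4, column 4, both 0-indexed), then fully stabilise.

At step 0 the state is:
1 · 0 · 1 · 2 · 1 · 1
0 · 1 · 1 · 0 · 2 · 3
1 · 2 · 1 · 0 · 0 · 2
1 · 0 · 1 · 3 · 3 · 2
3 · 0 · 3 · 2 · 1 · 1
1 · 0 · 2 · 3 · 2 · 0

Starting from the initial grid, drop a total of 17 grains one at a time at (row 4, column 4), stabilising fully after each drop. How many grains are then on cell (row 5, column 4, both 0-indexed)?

0

gen 0: 1 · 0 · 1 · 2 · 1 · 1
0 · 1 · 1 · 0 · 2 · 3
1 · 2 · 1 · 0 · 0 · 2
1 · 0 · 1 · 3 · 3 · 2
3 · 0 · 3 · 2 · 1 · 1
1 · 0 · 2 · 3 · 2 · 0
gen 1: 1 · 0 · 1 · 2 · 1 · 1
0 · 1 · 1 · 0 · 2 · 3
1 · 2 · 1 · 0 · 0 · 2
1 · 0 · 1 · 3 · 3 · 2
3 · 0 · 3 · 2 · 2 · 1
1 · 0 · 2 · 3 · 2 · 0
gen 2: 1 · 0 · 1 · 2 · 1 · 1
0 · 1 · 1 · 0 · 2 · 3
1 · 2 · 1 · 0 · 0 · 2
1 · 0 · 1 · 3 · 3 · 2
3 · 0 · 3 · 2 · 3 · 1
1 · 0 · 2 · 3 · 2 · 0
gen 3: 1 · 0 · 1 · 2 · 1 · 1
0 · 1 · 1 · 0 · 2 · 3
1 · 2 · 1 · 1 · 1 · 2
1 · 0 · 3 · 1 · 1 · 3
3 · 1 · 1 · 2 · 3 · 2
1 · 1 · 0 · 2 · 0 · 1
gen 4: 1 · 0 · 1 · 2 · 1 · 1
0 · 1 · 1 · 0 · 2 · 3
1 · 2 · 1 · 1 · 1 · 2
1 · 0 · 3 · 1 · 2 · 3
3 · 1 · 1 · 3 · 0 · 3
1 · 1 · 0 · 2 · 1 · 1
gen 5: 1 · 0 · 1 · 2 · 1 · 1
0 · 1 · 1 · 0 · 2 · 3
1 · 2 · 1 · 1 · 1 · 2
1 · 0 · 3 · 1 · 2 · 3
3 · 1 · 1 · 3 · 1 · 3
1 · 1 · 0 · 2 · 1 · 1
gen 6: 1 · 0 · 1 · 2 · 1 · 1
0 · 1 · 1 · 0 · 2 · 3
1 · 2 · 1 · 1 · 1 · 2
1 · 0 · 3 · 1 · 2 · 3
3 · 1 · 1 · 3 · 2 · 3
1 · 1 · 0 · 2 · 1 · 1
gen 7: 1 · 0 · 1 · 2 · 1 · 1
0 · 1 · 1 · 0 · 2 · 3
1 · 2 · 1 · 1 · 1 · 2
1 · 0 · 3 · 1 · 2 · 3
3 · 1 · 1 · 3 · 3 · 3
1 · 1 · 0 · 2 · 1 · 1
gen 8: 1 · 0 · 1 · 2 · 1 · 1
0 · 1 · 1 · 0 · 2 · 3
1 · 2 · 1 · 1 · 2 · 3
1 · 0 · 3 · 3 · 0 · 1
3 · 1 · 2 · 0 · 3 · 1
1 · 1 · 0 · 3 · 2 · 2
gen 9: 1 · 0 · 1 · 2 · 1 · 1
0 · 1 · 1 · 0 · 2 · 3
1 · 2 · 1 · 1 · 2 · 3
1 · 0 · 3 · 3 · 1 · 1
3 · 1 · 2 · 1 · 0 · 2
1 · 1 · 0 · 3 · 3 · 2
gen 10: 1 · 0 · 1 · 2 · 1 · 1
0 · 1 · 1 · 0 · 2 · 3
1 · 2 · 1 · 1 · 2 · 3
1 · 0 · 3 · 3 · 1 · 1
3 · 1 · 2 · 1 · 1 · 2
1 · 1 · 0 · 3 · 3 · 2
gen 11: 1 · 0 · 1 · 2 · 1 · 1
0 · 1 · 1 · 0 · 2 · 3
1 · 2 · 1 · 1 · 2 · 3
1 · 0 · 3 · 3 · 1 · 1
3 · 1 · 2 · 1 · 2 · 2
1 · 1 · 0 · 3 · 3 · 2
gen 12: 1 · 0 · 1 · 2 · 1 · 1
0 · 1 · 1 · 0 · 2 · 3
1 · 2 · 1 · 1 · 2 · 3
1 · 0 · 3 · 3 · 1 · 1
3 · 1 · 2 · 1 · 3 · 2
1 · 1 · 0 · 3 · 3 · 2
gen 13: 1 · 0 · 1 · 2 · 1 · 1
0 · 1 · 1 · 0 · 2 · 3
1 · 2 · 1 · 1 · 2 · 3
1 · 0 · 3 · 3 · 2 · 1
3 · 1 · 2 · 3 · 1 · 3
1 · 1 · 1 · 0 · 1 · 3
gen 14: 1 · 0 · 1 · 2 · 1 · 1
0 · 1 · 1 · 0 · 2 · 3
1 · 2 · 1 · 1 · 2 · 3
1 · 0 · 3 · 3 · 2 · 1
3 · 1 · 2 · 3 · 2 · 3
1 · 1 · 1 · 0 · 1 · 3
gen 15: 1 · 0 · 1 · 2 · 1 · 1
0 · 1 · 1 · 0 · 2 · 3
1 · 2 · 1 · 1 · 2 · 3
1 · 0 · 3 · 3 · 2 · 1
3 · 1 · 2 · 3 · 3 · 3
1 · 1 · 1 · 0 · 1 · 3
gen 16: 1 · 0 · 1 · 2 · 1 · 1
0 · 1 · 1 · 0 · 2 · 3
1 · 2 · 2 · 2 · 3 · 3
1 · 1 · 1 · 2 · 0 · 3
3 · 2 · 0 · 2 · 3 · 1
1 · 1 · 2 · 1 · 3 · 0
gen 17: 1 · 0 · 1 · 2 · 1 · 1
0 · 1 · 1 · 0 · 2 · 3
1 · 2 · 2 · 2 · 3 · 3
1 · 1 · 1 · 2 · 1 · 3
3 · 2 · 0 · 3 · 1 · 2
1 · 1 · 2 · 2 · 0 · 1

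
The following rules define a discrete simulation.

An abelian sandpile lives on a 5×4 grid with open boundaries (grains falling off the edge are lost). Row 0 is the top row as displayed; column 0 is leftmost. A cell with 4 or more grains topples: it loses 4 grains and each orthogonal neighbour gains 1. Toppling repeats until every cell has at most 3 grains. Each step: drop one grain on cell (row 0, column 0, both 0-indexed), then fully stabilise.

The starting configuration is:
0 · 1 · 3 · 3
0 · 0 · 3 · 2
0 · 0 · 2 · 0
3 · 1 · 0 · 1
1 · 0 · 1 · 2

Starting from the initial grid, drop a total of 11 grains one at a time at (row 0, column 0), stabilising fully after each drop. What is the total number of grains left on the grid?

30

step 0: 0 · 1 · 3 · 3
0 · 0 · 3 · 2
0 · 0 · 2 · 0
3 · 1 · 0 · 1
1 · 0 · 1 · 2
step 1: 1 · 1 · 3 · 3
0 · 0 · 3 · 2
0 · 0 · 2 · 0
3 · 1 · 0 · 1
1 · 0 · 1 · 2
step 2: 2 · 1 · 3 · 3
0 · 0 · 3 · 2
0 · 0 · 2 · 0
3 · 1 · 0 · 1
1 · 0 · 1 · 2
step 3: 3 · 1 · 3 · 3
0 · 0 · 3 · 2
0 · 0 · 2 · 0
3 · 1 · 0 · 1
1 · 0 · 1 · 2
step 4: 0 · 2 · 3 · 3
1 · 0 · 3 · 2
0 · 0 · 2 · 0
3 · 1 · 0 · 1
1 · 0 · 1 · 2
step 5: 1 · 2 · 3 · 3
1 · 0 · 3 · 2
0 · 0 · 2 · 0
3 · 1 · 0 · 1
1 · 0 · 1 · 2
step 6: 2 · 2 · 3 · 3
1 · 0 · 3 · 2
0 · 0 · 2 · 0
3 · 1 · 0 · 1
1 · 0 · 1 · 2
step 7: 3 · 2 · 3 · 3
1 · 0 · 3 · 2
0 · 0 · 2 · 0
3 · 1 · 0 · 1
1 · 0 · 1 · 2
step 8: 0 · 3 · 3 · 3
2 · 0 · 3 · 2
0 · 0 · 2 · 0
3 · 1 · 0 · 1
1 · 0 · 1 · 2
step 9: 1 · 3 · 3 · 3
2 · 0 · 3 · 2
0 · 0 · 2 · 0
3 · 1 · 0 · 1
1 · 0 · 1 · 2
step 10: 2 · 3 · 3 · 3
2 · 0 · 3 · 2
0 · 0 · 2 · 0
3 · 1 · 0 · 1
1 · 0 · 1 · 2
step 11: 3 · 3 · 3 · 3
2 · 0 · 3 · 2
0 · 0 · 2 · 0
3 · 1 · 0 · 1
1 · 0 · 1 · 2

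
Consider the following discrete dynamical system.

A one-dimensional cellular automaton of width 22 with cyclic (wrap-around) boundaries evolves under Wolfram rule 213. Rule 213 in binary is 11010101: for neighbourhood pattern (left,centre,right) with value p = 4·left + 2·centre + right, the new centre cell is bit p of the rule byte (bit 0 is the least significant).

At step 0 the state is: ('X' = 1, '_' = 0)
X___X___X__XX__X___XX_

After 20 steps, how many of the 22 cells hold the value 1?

10

step 0: X___X___X__XX__X___XX_
step 1: XXX_XXX_XX__XX_XXX__X_
step 2: _XX__XX__XX__X__XXX_X_
step 3: __XX__XX__XX_XX__XX_XX
step 4: X__XX__XX__X__XX__X__X
step 5: XX__XX__XX_XX__XX_XX__
step 6: _XX__XX__X__XX__X__XX_
step 7: __XX__XX_XX__XX_XX__XX
step 8: X__XX__X__XX__X__XX__X
step 9: XX__XX_XX__XX_XX__XX__
step 10: _XX__X__XX__X__XX__XX_
step 11: __XX_XX__XX_XX__XX__XX
step 12: X__X__XX__X__XX__XX__X
step 13: XX_XX__XX_XX__XX__XX__
step 14: _X__XX__X__XX__XX__XX_
step 15: _XX__XX_XX__XX__XX__XX
step 16: __XX__X__XX__XX__XX__X
step 17: X__XX_XX__XX__XX__XX_X
step 18: XX__X__XX__XX__XX__X__
step 19: _XX_XX__XX__XX__XX_XX_
step 20: __X__XX__XX__XX__X__XX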